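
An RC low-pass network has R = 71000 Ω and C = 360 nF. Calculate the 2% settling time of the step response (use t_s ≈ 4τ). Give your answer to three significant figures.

t_s ≈ 0.102 s

τ = RC = 71000 × 360 nF = 0.0256 s.
t_s ≈ 4τ = 0.102 s.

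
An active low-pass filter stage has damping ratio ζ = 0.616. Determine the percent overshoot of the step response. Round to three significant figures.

%OS ≈ 8.57%

For an underdamped second-order system, %OS = 100·exp(−πζ/√(1−ζ²)).
πζ/√(1−ζ²) = π·0.616/√(1−0.379) = 2.457, so %OS = 100·e^(−2.457) = 8.57%.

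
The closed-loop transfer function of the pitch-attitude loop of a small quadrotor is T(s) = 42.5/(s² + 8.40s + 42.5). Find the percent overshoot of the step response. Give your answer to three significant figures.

ω_n = √42.5 = 6.52 rad/s; ζ = 8.40/(2·6.52) = 0.644.
%OS = 100 e^{−πζ/√(1−ζ²)} with ζ = 0.644 gives 7.09%.

%OS ≈ 7.09%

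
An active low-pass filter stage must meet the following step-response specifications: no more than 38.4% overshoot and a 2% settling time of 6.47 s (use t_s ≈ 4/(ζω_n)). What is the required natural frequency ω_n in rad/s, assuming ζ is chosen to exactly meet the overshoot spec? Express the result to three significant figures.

ω_n ≈ 2.12 rad/s

ζ = −ln(OS)/√(π² + (ln OS)²). With OS = 0.384, ln OS = −0.9571 and ζ = 0.9571/3.284 = 0.291.
From t_s ≈ 4/(ζω_n): ω_n = 4/(ζ·t_s) = 4/(0.291·6.47) = 2.12 rad/s.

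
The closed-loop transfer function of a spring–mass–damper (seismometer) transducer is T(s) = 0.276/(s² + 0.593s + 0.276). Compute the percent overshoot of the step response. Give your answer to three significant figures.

Comparing the denominator to s² + 2ζω_n s + ω_n²: ω_n = √0.276 = 0.525 rad/s, and 2ζω_n = 0.593 so ζ = 0.593/(2·0.525) = 0.564.
%OS = 100 e^{−πζ/√(1−ζ²)} with ζ = 0.564 gives 11.7%.

%OS ≈ 11.7%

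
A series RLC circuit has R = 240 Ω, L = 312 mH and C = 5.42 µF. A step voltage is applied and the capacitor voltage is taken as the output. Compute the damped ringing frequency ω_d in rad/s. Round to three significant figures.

ω_d ≈ 666 rad/s

For a series RLC circuit (capacitor voltage as output), ω_n = 1/√(LC) = 1/√(312 mH · 5.42 µF) = 769 rad/s.
ζ = (R/2)·√(C/L) = (240/2)·√(5.42 µF/312 mH) = 0.500.
ω_d = 769·√(1 − 0.500²) = 666 rad/s.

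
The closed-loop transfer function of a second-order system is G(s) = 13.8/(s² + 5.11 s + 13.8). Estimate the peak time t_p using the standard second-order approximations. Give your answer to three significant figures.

Matching coefficients with s² + 2ζω_n s + ω_n² gives ω_n² = 13.8 ⇒ ω_n = 3.71 rad/s, and ζ = 5.11/(2ω_n) = 0.688.
ω_d = ω_n√(1−ζ²) = 2.70 rad/s. Then t_p = π/ω_d = 1.16 s.

t_p ≈ 1.16 s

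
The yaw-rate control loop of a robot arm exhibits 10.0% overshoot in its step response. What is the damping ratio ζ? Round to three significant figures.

From %OS = 100·exp(−πζ/√(1−ζ²)), invert to get ζ = −ln(OS)/√(π² + ln²(OS)) with OS = 0.100.
−ln 0.100 = 2.303, so ζ = 2.303/√(π² + 5.302) = 0.591.

ζ ≈ 0.591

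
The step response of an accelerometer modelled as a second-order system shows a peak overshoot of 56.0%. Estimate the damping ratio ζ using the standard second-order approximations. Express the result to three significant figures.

ζ ≈ 0.181

ζ = −ln(OS)/√(π² + (ln OS)²). With OS = 0.560, ln OS = −0.5798 and ζ = 0.5798/3.195 = 0.181.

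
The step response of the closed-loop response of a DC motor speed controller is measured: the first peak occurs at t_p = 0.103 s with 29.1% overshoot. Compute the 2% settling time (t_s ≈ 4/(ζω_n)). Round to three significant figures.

ζ from %OS: ζ = |ln 0.291|/√(π²+ln²0.291) = 0.366.
From t_p = π/ω_d, ω_d = π/0.103 = 30.5 rad/s, so ω_n = ω_d/√(1−ζ²) = 32.8 rad/s.
t_s ≈ 4/(ζω_n) = 4/(0.366·32.8) = 0.334 s.

t_s ≈ 0.334 s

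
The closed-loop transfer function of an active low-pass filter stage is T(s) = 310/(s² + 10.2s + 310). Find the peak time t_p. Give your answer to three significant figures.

Matching coefficients with s² + 2ζω_n s + ω_n² gives ω_n² = 310 ⇒ ω_n = 17.6 rad/s, and ζ = 10.2/(2ω_n) = 0.290.
ω_d = ω_n√(1−ζ²) = 16.9 rad/s. Then t_p = π/ω_d = 0.186 s.

t_p ≈ 0.186 s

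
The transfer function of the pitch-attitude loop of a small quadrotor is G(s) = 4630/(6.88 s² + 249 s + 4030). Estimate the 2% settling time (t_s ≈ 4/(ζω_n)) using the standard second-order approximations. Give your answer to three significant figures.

t_s ≈ 0.221 s

Dividing through by 6.88: denominator becomes s² + 36.19 s + 585.8.
So ω_n = √585.8 = 24.2 rad/s and ζ = 36.19/(2·24.2) = 0.748.
t_s ≈ 4/(ζω_n) = 0.221 s.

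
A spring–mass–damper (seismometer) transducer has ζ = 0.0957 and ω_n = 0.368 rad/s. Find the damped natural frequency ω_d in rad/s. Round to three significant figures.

ω_d = ω_n√(1−ζ²) = 0.368·√0.991 = 0.366 rad/s.

ω_d ≈ 0.366 rad/s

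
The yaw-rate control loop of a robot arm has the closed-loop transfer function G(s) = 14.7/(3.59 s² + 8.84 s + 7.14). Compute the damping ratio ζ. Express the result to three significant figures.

Dividing through by 3.59: denominator becomes s² + 2.462 s + 1.989.
So ω_n = √1.989 = 1.41 rad/s and ζ = 2.462/(2·1.41) = 0.873.

ζ ≈ 0.873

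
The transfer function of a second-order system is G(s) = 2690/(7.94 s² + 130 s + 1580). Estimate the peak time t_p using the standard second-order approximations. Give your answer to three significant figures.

t_p ≈ 0.273 s

Dividing through by 7.94: denominator becomes s² + 16.37 s + 199.0.
So ω_n = √199.0 = 14.1 rad/s and ζ = 16.37/(2·14.1) = 0.580.
ω_d = 14.1·√(1 − 0.580²) = 11.5 rad/s. t_p = π/ω_d = 0.273 s.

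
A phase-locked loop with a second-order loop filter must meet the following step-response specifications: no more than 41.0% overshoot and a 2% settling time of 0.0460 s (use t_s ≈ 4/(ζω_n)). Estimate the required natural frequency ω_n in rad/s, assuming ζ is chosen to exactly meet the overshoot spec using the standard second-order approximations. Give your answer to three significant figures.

ω_n ≈ 318 rad/s

Inverting the overshoot relation: ζ = |ln 0.410|/√(π² + ln²0.410) = 0.273.
Then ω_n = 4/(ζ t_s) = 4/(0.273 × 0.0460) = 318 rad/s.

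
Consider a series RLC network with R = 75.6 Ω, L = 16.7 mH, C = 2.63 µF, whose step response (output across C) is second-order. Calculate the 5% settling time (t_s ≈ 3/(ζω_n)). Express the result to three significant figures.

t_s ≈ 0.00133 s

For a series RLC circuit (capacitor voltage as output), ω_n = 1/√(LC) = 1/√(16.7 mH · 2.63 µF) = 4770 rad/s.
ζ = (R/2)·√(C/L) = (75.6/2)·√(2.63 µF/16.7 mH) = 0.474.
t_s ≈ 3/(ζω_n) = 0.00133 s.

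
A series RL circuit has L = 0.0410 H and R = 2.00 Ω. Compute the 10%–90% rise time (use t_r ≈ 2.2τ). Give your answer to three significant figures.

t_r ≈ 0.0451 s

τ = L/R = 0.0410/2.00 = 0.0205 s.
t_r ≈ 2.2τ = 0.0451 s.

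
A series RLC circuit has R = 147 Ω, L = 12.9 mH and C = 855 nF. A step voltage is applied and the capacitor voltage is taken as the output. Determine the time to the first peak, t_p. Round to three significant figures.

For a series RLC circuit (capacitor voltage as output), ω_n = 1/√(LC) = 1/√(12.9 mH · 855 nF) = 9520 rad/s.
ζ = (R/2)·√(C/L) = (147/2)·√(855 nF/12.9 mH) = 0.598.
The damped frequency ω_d = ω_n√(1−ζ²) = 7630 rad/s. t_p = π/ω_d = 0.000412 s.

t_p ≈ 0.000412 s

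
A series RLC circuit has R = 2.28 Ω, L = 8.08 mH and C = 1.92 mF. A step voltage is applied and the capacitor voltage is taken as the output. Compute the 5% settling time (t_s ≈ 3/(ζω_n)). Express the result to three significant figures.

For a series RLC circuit (capacitor voltage as output), ω_n = 1/√(LC) = 1/√(8.08 mH · 1.92 mF) = 254 rad/s.
ζ = (R/2)·√(C/L) = (2.28/2)·√(1.92 mF/8.08 mH) = 0.556.
t_s ≈ 3/(ζω_n) = 0.0213 s.

t_s ≈ 0.0213 s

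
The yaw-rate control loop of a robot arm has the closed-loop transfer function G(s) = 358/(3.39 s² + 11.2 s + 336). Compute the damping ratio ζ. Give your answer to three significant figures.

Dividing through by 3.39: denominator becomes s² + 3.304 s + 99.12.
So ω_n = √99.12 = 9.96 rad/s and ζ = 3.304/(2·9.96) = 0.166.

ζ ≈ 0.166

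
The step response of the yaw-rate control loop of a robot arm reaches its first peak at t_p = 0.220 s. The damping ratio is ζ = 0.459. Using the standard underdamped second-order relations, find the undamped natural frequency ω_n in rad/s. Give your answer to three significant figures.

Peak time t_p = π/ω_d, so ω_d = π/t_p = π/0.220 = 14.3 rad/s.
ω_n = ω_d/√(1−ζ²) = 14.3/√0.789 = 16.1 rad/s.

ω_n ≈ 16.1 rad/s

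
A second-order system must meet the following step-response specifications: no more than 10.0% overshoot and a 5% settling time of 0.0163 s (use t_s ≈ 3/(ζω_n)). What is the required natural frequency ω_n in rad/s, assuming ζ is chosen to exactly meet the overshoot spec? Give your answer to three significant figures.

ζ = −ln(OS)/√(π² + (ln OS)²). With OS = 0.100, ln OS = −2.303 and ζ = 2.303/3.895 = 0.591.
Then ω_n = 3/(ζ t_s) = 3/(0.591 × 0.0163) = 311 rad/s.

ω_n ≈ 311 rad/s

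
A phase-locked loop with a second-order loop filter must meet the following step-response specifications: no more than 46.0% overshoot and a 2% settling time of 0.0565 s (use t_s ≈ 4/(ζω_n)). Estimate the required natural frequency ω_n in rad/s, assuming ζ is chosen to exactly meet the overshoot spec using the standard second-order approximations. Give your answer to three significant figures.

Inverting the overshoot relation: ζ = |ln 0.460|/√(π² + ln²0.460) = 0.240.
From t_s ≈ 4/(ζω_n): ω_n = 4/(ζ·t_s) = 4/(0.240·0.0565) = 295 rad/s.

ω_n ≈ 295 rad/s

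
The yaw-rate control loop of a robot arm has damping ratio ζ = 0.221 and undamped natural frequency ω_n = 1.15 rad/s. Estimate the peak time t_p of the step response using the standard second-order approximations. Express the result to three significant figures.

t_p ≈ 2.80 s

The damped frequency is ω_d = ω_n√(1−ζ²) = 1.15·√(1−0.0488) = 1.12 rad/s.
Peak time t_p = π/ω_d = π/1.12 = 2.80 s.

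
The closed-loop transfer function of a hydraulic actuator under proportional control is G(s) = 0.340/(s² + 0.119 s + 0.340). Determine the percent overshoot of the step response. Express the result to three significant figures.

ω_n = √0.340 = 0.583 rad/s; ζ = 0.119/(2·0.583) = 0.102.
%OS = 100 e^{−πζ/√(1−ζ²)} with ζ = 0.102 gives 72.5%.

%OS ≈ 72.5%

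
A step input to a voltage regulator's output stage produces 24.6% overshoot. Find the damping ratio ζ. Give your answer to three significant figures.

Inverting the overshoot relation: ζ = |ln 0.246|/√(π² + ln²0.246) = 0.408.

ζ ≈ 0.408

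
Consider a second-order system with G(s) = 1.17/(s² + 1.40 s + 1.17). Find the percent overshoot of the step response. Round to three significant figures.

%OS ≈ 6.95%

Matching coefficients with s² + 2ζω_n s + ω_n² gives ω_n² = 1.17 ⇒ ω_n = 1.08 rad/s, and ζ = 1.40/(2ω_n) = 0.647.
%OS = 100·exp(−πζ/√(1−ζ²)) = 6.95%.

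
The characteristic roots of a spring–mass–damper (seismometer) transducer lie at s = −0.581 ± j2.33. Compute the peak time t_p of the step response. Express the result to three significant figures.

t_p ≈ 1.35 s

t_p = π/ω_d with ω_d = 2.33 (the imaginary part), so t_p = 1.35 s.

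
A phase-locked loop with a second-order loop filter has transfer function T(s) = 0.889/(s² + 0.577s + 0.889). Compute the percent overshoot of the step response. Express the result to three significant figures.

Matching coefficients with s² + 2ζω_n s + ω_n² gives ω_n² = 0.889 ⇒ ω_n = 0.943 rad/s, and ζ = 0.577/(2ω_n) = 0.306.
%OS = 100 e^{−πζ/√(1−ζ²)} with ζ = 0.306 gives 36.4%.

%OS ≈ 36.4%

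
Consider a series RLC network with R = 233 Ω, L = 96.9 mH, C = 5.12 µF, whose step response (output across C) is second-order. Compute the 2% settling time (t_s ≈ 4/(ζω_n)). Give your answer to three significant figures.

t_s ≈ 0.00333 s

For a series RLC circuit (capacitor voltage as output), ω_n = 1/√(LC) = 1/√(96.9 mH · 5.12 µF) = 1420 rad/s.
ζ = (R/2)·√(C/L) = (233/2)·√(5.12 µF/96.9 mH) = 0.847.
t_s ≈ 4/(ζω_n) = 0.00333 s.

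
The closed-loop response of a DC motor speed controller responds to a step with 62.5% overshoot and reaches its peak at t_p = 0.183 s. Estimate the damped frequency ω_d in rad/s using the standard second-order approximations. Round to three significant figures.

t_p = π/ω_d, so ω_d = π/0.183 = 17.2 rad/s.

ω_d ≈ 17.2 rad/s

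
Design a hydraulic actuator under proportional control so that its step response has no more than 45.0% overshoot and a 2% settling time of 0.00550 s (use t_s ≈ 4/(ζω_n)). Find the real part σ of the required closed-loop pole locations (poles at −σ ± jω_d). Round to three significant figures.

σ ≈ 727

The settling-time spec alone fixes σ = ζω_n = 4/t_s = 4/0.00550 = 727.
(Overshoot then fixes ζ = 0.246 and hence ω_d = σ·√(1−ζ²)/ζ = 2860 rad/s.)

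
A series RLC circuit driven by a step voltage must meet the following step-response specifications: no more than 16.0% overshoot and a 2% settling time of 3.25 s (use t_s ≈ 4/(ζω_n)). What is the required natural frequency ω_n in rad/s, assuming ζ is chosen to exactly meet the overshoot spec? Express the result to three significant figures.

From %OS = 100·exp(−πζ/√(1−ζ²)), invert to get ζ = −ln(OS)/√(π² + ln²(OS)) with OS = 0.160.
−ln 0.160 = 1.833, so ζ = 1.833/√(π² + 3.358) = 0.504.
Then ω_n = 4/(ζ t_s) = 4/(0.504 × 3.25) = 2.44 rad/s.

ω_n ≈ 2.44 rad/s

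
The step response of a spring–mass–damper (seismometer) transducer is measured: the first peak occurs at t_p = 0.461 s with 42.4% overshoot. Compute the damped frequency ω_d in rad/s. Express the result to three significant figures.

t_p = π/ω_d, so ω_d = π/0.461 = 6.81 rad/s.

ω_d ≈ 6.81 rad/s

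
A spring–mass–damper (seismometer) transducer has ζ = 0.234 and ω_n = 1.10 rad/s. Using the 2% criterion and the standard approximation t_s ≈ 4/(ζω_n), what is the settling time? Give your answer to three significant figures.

t_s ≈ 15.5 s

t_s ≈ 4/(ζω_n) = 4/(0.234 × 1.10) = 15.5 s.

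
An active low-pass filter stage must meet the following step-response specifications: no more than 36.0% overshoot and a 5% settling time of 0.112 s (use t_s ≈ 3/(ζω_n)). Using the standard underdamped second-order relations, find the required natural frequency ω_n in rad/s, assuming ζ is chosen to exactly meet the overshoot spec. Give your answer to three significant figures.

ζ = −ln(OS)/√(π² + (ln OS)²). With OS = 0.360, ln OS = −1.022 and ζ = 1.022/3.304 = 0.309.
From t_s ≈ 3/(ζω_n): ω_n = 3/(ζ·t_s) = 3/(0.309·0.112) = 86.6 rad/s.

ω_n ≈ 86.6 rad/s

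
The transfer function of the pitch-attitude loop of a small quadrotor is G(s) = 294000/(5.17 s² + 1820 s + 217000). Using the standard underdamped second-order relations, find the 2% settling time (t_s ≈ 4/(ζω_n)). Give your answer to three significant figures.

t_s ≈ 0.0227 s

Dividing through by 5.17: denominator becomes s² + 352.0 s + 41970.
So ω_n = √41970 = 205 rad/s and ζ = 352.0/(2·205) = 0.859.
t_s ≈ 4/(ζω_n) = 0.0227 s.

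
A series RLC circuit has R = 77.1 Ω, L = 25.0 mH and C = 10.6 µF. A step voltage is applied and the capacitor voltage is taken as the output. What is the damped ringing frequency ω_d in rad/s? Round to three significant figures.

ω_d ≈ 1180 rad/s

For a series RLC circuit (capacitor voltage as output), ω_n = 1/√(LC) = 1/√(25.0 mH · 10.6 µF) = 1940 rad/s.
ζ = (R/2)·√(C/L) = (77.1/2)·√(10.6 µF/25.0 mH) = 0.794.
ω_d = 1940·√(1 − 0.794²) = 1180 rad/s.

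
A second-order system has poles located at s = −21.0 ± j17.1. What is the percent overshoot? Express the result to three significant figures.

With σ = 21.0, ω_d = 17.1: ω_n = √(σ²+ω_d²) = 27.1 rad/s, ζ = σ/ω_n = 0.775.
%OS = 100 e^{−πζ/√(1−ζ²)} with ζ = 0.775 gives 2.11%.

%OS ≈ 2.11%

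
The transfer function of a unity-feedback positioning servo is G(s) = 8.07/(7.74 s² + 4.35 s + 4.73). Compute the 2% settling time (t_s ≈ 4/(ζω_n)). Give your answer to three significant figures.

Dividing through by 7.74: denominator becomes s² + 0.5620 s + 0.6111.
So ω_n = √0.6111 = 0.782 rad/s and ζ = 0.5620/(2·0.782) = 0.359.
t_s ≈ 4/(ζω_n) = 14.2 s.

t_s ≈ 14.2 s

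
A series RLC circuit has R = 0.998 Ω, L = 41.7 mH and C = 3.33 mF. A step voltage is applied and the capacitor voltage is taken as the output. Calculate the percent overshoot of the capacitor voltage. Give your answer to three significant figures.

%OS ≈ 63.9%

For a series RLC circuit (capacitor voltage as output), ω_n = 1/√(LC) = 1/√(41.7 mH · 3.33 mF) = 84.9 rad/s.
ζ = (R/2)·√(C/L) = (0.998/2)·√(3.33 mF/41.7 mH) = 0.141.
Overshoot: exp(−π·0.141/√(1−0.141²)) = 0.639, i.e. 63.9%.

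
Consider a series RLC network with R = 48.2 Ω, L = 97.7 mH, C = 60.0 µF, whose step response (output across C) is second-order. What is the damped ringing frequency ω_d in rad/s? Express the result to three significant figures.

For a series RLC circuit (capacitor voltage as output), ω_n = 1/√(LC) = 1/√(97.7 mH · 60.0 µF) = 413 rad/s.
ζ = (R/2)·√(C/L) = (48.2/2)·√(60.0 µF/97.7 mH) = 0.597.
ω_d = ω_n√(1−ζ²) = 331 rad/s.

ω_d ≈ 331 rad/s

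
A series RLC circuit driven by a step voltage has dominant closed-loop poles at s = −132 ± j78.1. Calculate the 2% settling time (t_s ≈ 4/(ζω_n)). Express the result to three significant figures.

For poles at −σ ± jω_d, ζω_n = σ = 132, so t_s ≈ 4/σ = 0.0303 s.

t_s ≈ 0.0303 s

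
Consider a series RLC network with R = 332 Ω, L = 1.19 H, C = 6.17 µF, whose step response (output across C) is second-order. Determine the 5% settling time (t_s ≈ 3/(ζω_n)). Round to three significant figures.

t_s ≈ 0.0215 s

For a series RLC circuit (capacitor voltage as output), ω_n = 1/√(LC) = 1/√(1.19 H · 6.17 µF) = 369 rad/s.
ζ = (R/2)·√(C/L) = (332/2)·√(6.17 µF/1.19 H) = 0.378.
t_s ≈ 3/(ζω_n) = 0.0215 s.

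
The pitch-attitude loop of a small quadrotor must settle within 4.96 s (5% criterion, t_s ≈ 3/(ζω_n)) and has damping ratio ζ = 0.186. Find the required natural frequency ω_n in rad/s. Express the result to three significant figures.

Rearranging t_s ≈ 3/(ζω_n) gives ω_n = 3/(ζ·t_s) = 3/(0.186 × 4.96) = 3.25 rad/s.

ω_n ≈ 3.25 rad/s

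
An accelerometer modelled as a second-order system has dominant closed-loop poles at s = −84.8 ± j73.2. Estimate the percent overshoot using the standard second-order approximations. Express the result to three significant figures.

|pole| = ω_n = √(84.8² + 73.2²) = 112 rad/s; ζ = cos θ = σ/ω_n = 0.757.
Overshoot: exp(−π·0.757/√(1−0.757²)) = 0.0263, i.e. 2.63%.

%OS ≈ 2.63%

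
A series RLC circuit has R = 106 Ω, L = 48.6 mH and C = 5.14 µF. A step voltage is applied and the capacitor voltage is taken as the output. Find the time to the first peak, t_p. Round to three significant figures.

t_p ≈ 0.00187 s

For a series RLC circuit (capacitor voltage as output), ω_n = 1/√(LC) = 1/√(48.6 mH · 5.14 µF) = 2000 rad/s.
ζ = (R/2)·√(C/L) = (106/2)·√(5.14 µF/48.6 mH) = 0.545.
ω_d = ω_n√(1−ζ²) = 1680 rad/s. t_p = π/ω_d = 0.00187 s.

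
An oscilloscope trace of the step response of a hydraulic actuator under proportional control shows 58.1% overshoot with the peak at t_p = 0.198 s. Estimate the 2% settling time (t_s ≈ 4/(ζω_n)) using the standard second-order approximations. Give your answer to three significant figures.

t_s ≈ 1.46 s

The overshoot fixes ζ = −ln(OS)/√(π²+ln²(OS)) = 0.170.
t_p = π/ω_d ⇒ ω_d = 15.9 rad/s; then ω_n = ω_d/√(1−ζ²) = 16.1 rad/s.
t_s ≈ 4/(ζω_n) = 4/(0.170·16.1) = 1.46 s.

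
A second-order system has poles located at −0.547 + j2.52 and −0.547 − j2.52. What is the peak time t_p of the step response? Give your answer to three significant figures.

t_p ≈ 1.25 s

t_p = π/ω_d with ω_d = 2.52 (the imaginary part), so t_p = 1.25 s.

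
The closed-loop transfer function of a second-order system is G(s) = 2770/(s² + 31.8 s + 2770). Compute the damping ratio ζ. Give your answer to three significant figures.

Comparing the denominator to s² + 2ζω_n s + ω_n²: ω_n = √2770 = 52.6 rad/s, and 2ζω_n = 31.8 so ζ = 31.8/(2·52.6) = 0.302.

ζ ≈ 0.302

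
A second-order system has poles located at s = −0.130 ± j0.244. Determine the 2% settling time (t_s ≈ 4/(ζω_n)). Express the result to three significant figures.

t_s ≈ 30.8 s

For poles at −σ ± jω_d, ζω_n = σ = 0.130, so t_s ≈ 4/σ = 30.8 s.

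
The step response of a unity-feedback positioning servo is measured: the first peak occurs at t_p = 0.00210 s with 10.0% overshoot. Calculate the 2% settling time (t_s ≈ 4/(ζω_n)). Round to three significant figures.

t_s ≈ 0.00365 s

From the overshoot, ζ = −ln(OS)/√(π²+ln²(OS)) = 0.591.
From t_p = π/ω_d, ω_d = π/0.00210 = 1500 rad/s, so ω_n = ω_d/√(1−ζ²) = 1850 rad/s.
t_s ≈ 4/(ζω_n) = 4/(0.591·1850) = 0.00365 s.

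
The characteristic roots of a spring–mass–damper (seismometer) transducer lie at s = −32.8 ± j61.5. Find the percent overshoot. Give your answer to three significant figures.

%OS ≈ 18.7%

With σ = 32.8, ω_d = 61.5: ω_n = √(σ²+ω_d²) = 69.7 rad/s, ζ = σ/ω_n = 0.471.
%OS = 100·exp(−πζ/√(1−ζ²)) = 18.7%.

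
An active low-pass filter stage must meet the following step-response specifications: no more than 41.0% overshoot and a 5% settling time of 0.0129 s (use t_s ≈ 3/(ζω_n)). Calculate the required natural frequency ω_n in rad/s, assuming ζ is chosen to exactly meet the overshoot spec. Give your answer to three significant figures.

ω_n ≈ 852 rad/s

From %OS = 100·exp(−πζ/√(1−ζ²)), invert to get ζ = −ln(OS)/√(π² + ln²(OS)) with OS = 0.410.
−ln 0.410 = 0.8916, so ζ = 0.8916/√(π² + 0.7949) = 0.273.
Then ω_n = 3/(ζ t_s) = 3/(0.273 × 0.0129) = 852 rad/s.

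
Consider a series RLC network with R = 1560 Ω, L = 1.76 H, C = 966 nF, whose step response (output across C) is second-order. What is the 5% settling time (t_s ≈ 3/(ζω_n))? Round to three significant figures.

t_s ≈ 0.00677 s

For a series RLC circuit (capacitor voltage as output), ω_n = 1/√(LC) = 1/√(1.76 H · 966 nF) = 767 rad/s.
ζ = (R/2)·√(C/L) = (1560/2)·√(966 nF/1.76 H) = 0.578.
t_s ≈ 3/(ζω_n) = 0.00677 s.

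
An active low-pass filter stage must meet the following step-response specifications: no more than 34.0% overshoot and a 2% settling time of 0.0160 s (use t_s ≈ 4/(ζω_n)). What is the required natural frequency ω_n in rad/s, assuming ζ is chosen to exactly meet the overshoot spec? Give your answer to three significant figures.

Inverting the overshoot relation: ζ = |ln 0.340|/√(π² + ln²0.340) = 0.325.
Then ω_n = 4/(ζ t_s) = 4/(0.325 × 0.0160) = 770 rad/s.

ω_n ≈ 770 rad/s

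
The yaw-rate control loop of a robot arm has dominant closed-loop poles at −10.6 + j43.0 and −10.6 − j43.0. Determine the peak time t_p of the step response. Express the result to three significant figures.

t_p = π/ω_d with ω_d = 43.0 (the imaginary part), so t_p = 0.0731 s.

t_p ≈ 0.0731 s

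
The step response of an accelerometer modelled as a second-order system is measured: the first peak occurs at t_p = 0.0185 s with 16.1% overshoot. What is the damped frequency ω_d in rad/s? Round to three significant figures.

ω_d ≈ 170 rad/s

t_p = π/ω_d, so ω_d = π/0.0185 = 170 rad/s.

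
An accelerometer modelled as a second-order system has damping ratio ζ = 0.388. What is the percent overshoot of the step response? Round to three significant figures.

%OS ≈ 26.6%

For an underdamped second-order system, %OS = 100·exp(−πζ/√(1−ζ²)).
πζ/√(1−ζ²) = π·0.388/√(1−0.151) = 1.323, so %OS = 100·e^(−1.323) = 26.6%.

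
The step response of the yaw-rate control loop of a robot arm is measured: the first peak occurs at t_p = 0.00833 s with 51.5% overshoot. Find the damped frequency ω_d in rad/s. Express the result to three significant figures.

t_p = π/ω_d, so ω_d = π/0.00833 = 377 rad/s.

ω_d ≈ 377 rad/s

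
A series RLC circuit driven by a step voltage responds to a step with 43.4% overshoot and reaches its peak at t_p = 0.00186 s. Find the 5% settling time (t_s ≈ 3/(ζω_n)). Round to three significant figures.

t_s ≈ 0.00668 s

ζ from %OS: ζ = |ln 0.434|/√(π²+ln²0.434) = 0.257.
t_p = π/ω_d ⇒ ω_d = 1690 rad/s; then ω_n = ω_d/√(1−ζ²) = 1750 rad/s.
t_s ≈ 3/(ζω_n) = 3/(0.257·1750) = 0.00668 s.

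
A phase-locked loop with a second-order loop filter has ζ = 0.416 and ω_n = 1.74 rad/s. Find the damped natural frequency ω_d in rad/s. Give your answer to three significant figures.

ω_d ≈ 1.58 rad/s

ω_d = ω_n√(1−ζ²) = 1.74·√0.827 = 1.58 rad/s.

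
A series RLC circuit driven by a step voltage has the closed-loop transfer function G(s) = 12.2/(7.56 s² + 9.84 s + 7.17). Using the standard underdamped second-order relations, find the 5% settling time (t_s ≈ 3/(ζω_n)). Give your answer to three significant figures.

t_s ≈ 4.61 s

Dividing through by 7.56: denominator becomes s² + 1.302 s + 0.9484.
So ω_n = √0.9484 = 0.974 rad/s and ζ = 1.302/(2·0.974) = 0.668.
t_s ≈ 3/(ζω_n) = 4.61 s.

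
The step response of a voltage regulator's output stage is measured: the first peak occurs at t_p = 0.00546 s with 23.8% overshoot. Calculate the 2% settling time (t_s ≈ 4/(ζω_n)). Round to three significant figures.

From the overshoot, ζ = −ln(OS)/√(π²+ln²(OS)) = 0.416.
From t_p = π/ω_d, ω_d = π/0.00546 = 575 rad/s, so ω_n = ω_d/√(1−ζ²) = 633 rad/s.
t_s ≈ 4/(ζω_n) = 4/(0.416·633) = 0.0152 s.

t_s ≈ 0.0152 s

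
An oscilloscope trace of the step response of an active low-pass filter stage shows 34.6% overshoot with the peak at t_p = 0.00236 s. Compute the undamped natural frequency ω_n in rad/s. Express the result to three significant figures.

ω_n ≈ 1410 rad/s

The overshoot fixes ζ = −ln(OS)/√(π²+ln²(OS)) = 0.320.
t_p = π/ω_d ⇒ ω_d = 1330 rad/s; then ω_n = ω_d/√(1−ζ²) = 1410 rad/s.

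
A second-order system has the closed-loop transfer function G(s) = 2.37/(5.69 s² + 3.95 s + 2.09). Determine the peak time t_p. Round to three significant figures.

t_p ≈ 6.32 s

Dividing through by 5.69: denominator becomes s² + 0.6942 s + 0.3673.
So ω_n = √0.3673 = 0.606 rad/s and ζ = 0.6942/(2·0.606) = 0.573.
ω_d = 0.606·√(1 − 0.573²) = 0.497 rad/s. t_p = π/ω_d = 6.32 s.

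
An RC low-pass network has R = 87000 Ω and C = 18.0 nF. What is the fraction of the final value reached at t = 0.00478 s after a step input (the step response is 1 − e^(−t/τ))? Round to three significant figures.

y/y_∞ ≈ 0.953

τ = RC = 87000 × 18.0 nF = 0.00157 s.
y(t)/y_∞ = 1 − e^(−t/τ) = 1 − e^(−0.00478/0.00157) = 1 − e^(−3.05) = 0.953.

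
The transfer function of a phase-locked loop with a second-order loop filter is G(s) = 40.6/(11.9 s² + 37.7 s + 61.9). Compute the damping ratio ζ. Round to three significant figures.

Dividing through by 11.9: denominator becomes s² + 3.168 s + 5.202.
So ω_n = √5.202 = 2.28 rad/s and ζ = 3.168/(2·2.28) = 0.695.

ζ ≈ 0.695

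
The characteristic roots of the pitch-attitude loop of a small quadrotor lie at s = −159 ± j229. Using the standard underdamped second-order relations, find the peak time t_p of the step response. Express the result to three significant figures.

t_p = π/ω_d with ω_d = 229 (the imaginary part), so t_p = 0.0137 s.

t_p ≈ 0.0137 s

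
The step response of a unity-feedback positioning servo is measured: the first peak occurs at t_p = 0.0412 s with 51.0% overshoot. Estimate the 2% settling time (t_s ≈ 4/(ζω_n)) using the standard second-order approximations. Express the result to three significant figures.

The overshoot fixes ζ = −ln(OS)/√(π²+ln²(OS)) = 0.210.
From t_p = π/ω_d, ω_d = π/0.0412 = 76.3 rad/s, so ω_n = ω_d/√(1−ζ²) = 78.0 rad/s.
t_s ≈ 4/(ζω_n) = 4/(0.210·78.0) = 0.245 s.

t_s ≈ 0.245 s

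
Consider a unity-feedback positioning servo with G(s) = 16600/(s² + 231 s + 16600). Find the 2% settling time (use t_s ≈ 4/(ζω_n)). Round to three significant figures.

t_s ≈ 0.0346 s

ω_n = √16600 = 129 rad/s; ζ = 231/(2·129) = 0.896.
t_s ≈ 4/(ζω_n) = 4/(0.896·129) = 0.0346 s.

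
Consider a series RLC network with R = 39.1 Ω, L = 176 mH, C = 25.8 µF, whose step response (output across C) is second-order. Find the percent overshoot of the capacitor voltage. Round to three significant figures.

%OS ≈ 46.5%

For a series RLC circuit (capacitor voltage as output), ω_n = 1/√(LC) = 1/√(176 mH · 25.8 µF) = 469 rad/s.
ζ = (R/2)·√(C/L) = (39.1/2)·√(25.8 µF/176 mH) = 0.237.
Overshoot: exp(−π·0.237/√(1−0.237²)) = 0.465, i.e. 46.5%.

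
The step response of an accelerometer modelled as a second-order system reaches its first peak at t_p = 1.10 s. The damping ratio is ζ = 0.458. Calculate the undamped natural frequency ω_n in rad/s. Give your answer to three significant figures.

Peak time t_p = π/ω_d, so ω_d = π/t_p = π/1.10 = 2.86 rad/s.
ω_n = ω_d/√(1−ζ²) = 2.86/√0.790 = 3.21 rad/s.

ω_n ≈ 3.21 rad/s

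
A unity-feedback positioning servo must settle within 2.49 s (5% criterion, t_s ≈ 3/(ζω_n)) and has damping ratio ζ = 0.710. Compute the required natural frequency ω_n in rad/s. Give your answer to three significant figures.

ω_n ≈ 1.70 rad/s

Rearranging t_s ≈ 3/(ζω_n) gives ω_n = 3/(ζ·t_s) = 3/(0.710 × 2.49) = 1.70 rad/s.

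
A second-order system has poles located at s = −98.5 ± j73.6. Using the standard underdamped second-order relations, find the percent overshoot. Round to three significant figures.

%OS ≈ 1.49%

The poles are at −σ ± jω_d with σ = 98.5 and ω_d = 73.6, so ω_n = √(σ²+ω_d²) = 123 rad/s and ζ = σ/ω_n = 0.801.
%OS = 100·exp(−πζ/√(1−ζ²)) = 1.49%.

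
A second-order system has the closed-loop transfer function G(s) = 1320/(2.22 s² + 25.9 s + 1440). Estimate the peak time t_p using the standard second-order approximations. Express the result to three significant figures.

Dividing through by 2.22: denominator becomes s² + 11.67 s + 648.6.
So ω_n = √648.6 = 25.5 rad/s and ζ = 11.67/(2·25.5) = 0.229.
The damped frequency ω_d = ω_n√(1−ζ²) = 24.8 rad/s. t_p = π/ω_d = 0.127 s.

t_p ≈ 0.127 s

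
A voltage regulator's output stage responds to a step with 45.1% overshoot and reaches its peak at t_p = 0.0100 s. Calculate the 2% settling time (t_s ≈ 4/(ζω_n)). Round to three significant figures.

t_s ≈ 0.0502 s

ζ from %OS: ζ = |ln 0.451|/√(π²+ln²0.451) = 0.246.
From t_p = π/ω_d, ω_d = π/0.0100 = 314 rad/s, so ω_n = ω_d/√(1−ζ²) = 324 rad/s.
t_s ≈ 4/(ζω_n) = 4/(0.246·324) = 0.0502 s.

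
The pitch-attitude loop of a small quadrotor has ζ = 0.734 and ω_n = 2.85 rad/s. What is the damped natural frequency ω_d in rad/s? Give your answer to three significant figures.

ω_d ≈ 1.94 rad/s

ω_d = ω_n√(1−ζ²) = 2.85·√0.461 = 1.94 rad/s.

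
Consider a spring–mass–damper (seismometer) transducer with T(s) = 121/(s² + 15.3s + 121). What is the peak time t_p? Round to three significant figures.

Comparing the denominator to s² + 2ζω_n s + ω_n²: ω_n = √121 = 11.0 rad/s, and 2ζω_n = 15.3 so ζ = 15.3/(2·11.0) = 0.695.
ω_d = ω_n√(1−ζ²) = 7.90 rad/s. Then t_p = π/ω_d = 0.397 s.

t_p ≈ 0.397 s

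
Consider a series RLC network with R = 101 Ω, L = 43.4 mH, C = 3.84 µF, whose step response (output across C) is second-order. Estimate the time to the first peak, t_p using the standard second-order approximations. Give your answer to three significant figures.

t_p ≈ 0.00146 s

For a series RLC circuit (capacitor voltage as output), ω_n = 1/√(LC) = 1/√(43.4 mH · 3.84 µF) = 2450 rad/s.
ζ = (R/2)·√(C/L) = (101/2)·√(3.84 µF/43.4 mH) = 0.475.
ω_d = ω_n√(1−ζ²) = 2160 rad/s. t_p = π/ω_d = 0.00146 s.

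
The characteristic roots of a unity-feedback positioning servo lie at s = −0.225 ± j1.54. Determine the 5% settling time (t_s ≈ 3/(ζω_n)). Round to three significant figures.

For poles at −σ ± jω_d, ζω_n = σ = 0.225, so t_s ≈ 3/σ = 13.3 s.

t_s ≈ 13.3 s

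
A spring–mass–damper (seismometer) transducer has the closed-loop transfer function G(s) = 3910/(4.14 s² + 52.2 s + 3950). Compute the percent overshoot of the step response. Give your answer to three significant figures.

%OS ≈ 51.9%

Dividing through by 4.14: denominator becomes s² + 12.61 s + 954.1.
So ω_n = √954.1 = 30.9 rad/s and ζ = 12.61/(2·30.9) = 0.204.
%OS = 100·exp(−πζ/√(1−ζ²)) = 51.9%.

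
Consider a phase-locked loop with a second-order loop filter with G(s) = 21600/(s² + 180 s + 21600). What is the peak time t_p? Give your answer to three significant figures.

t_p ≈ 0.0270 s

Matching coefficients with s² + 2ζω_n s + ω_n² gives ω_n² = 21600 ⇒ ω_n = 147 rad/s, and ζ = 180/(2ω_n) = 0.612.
ω_d = 147·√(1 − 0.612²) = 116 rad/s. Then t_p = π/ω_d = 0.0270 s.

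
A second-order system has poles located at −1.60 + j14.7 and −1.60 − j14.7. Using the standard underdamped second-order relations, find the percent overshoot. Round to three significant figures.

%OS ≈ 71.0%

The poles are at −σ ± jω_d with σ = 1.60 and ω_d = 14.7, so ω_n = √(σ²+ω_d²) = 14.8 rad/s and ζ = σ/ω_n = 0.108.
%OS = 100 e^{−πζ/√(1−ζ²)} with ζ = 0.108 gives 71.0%.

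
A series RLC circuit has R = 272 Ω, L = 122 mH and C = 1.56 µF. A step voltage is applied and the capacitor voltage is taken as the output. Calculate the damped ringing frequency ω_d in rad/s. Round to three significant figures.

For a series RLC circuit (capacitor voltage as output), ω_n = 1/√(LC) = 1/√(122 mH · 1.56 µF) = 2290 rad/s.
ζ = (R/2)·√(C/L) = (272/2)·√(1.56 µF/122 mH) = 0.486.
ω_d = ω_n√(1−ζ²) = 2000 rad/s.

ω_d ≈ 2000 rad/s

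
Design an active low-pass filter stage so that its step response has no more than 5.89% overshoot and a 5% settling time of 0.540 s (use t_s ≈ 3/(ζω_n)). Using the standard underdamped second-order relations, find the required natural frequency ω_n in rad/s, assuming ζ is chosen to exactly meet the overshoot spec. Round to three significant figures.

ω_n ≈ 8.30 rad/s

ζ = −ln(OS)/√(π² + (ln OS)²). With OS = 0.0589, ln OS = −2.832 and ζ = 2.832/4.230 = 0.670.
From t_s ≈ 3/(ζω_n): ω_n = 3/(ζ·t_s) = 3/(0.670·0.540) = 8.30 rad/s.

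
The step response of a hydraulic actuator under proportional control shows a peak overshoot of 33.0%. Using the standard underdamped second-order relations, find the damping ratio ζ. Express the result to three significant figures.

ζ ≈ 0.333

From %OS = 100·exp(−πζ/√(1−ζ²)), invert to get ζ = −ln(OS)/√(π² + ln²(OS)) with OS = 0.330.
−ln 0.330 = 1.109, so ζ = 1.109/√(π² + 1.229) = 0.333.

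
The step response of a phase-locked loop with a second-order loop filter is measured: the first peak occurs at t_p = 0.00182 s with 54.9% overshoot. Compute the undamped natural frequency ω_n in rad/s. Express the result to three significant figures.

ω_n ≈ 1760 rad/s

The overshoot fixes ζ = −ln(OS)/√(π²+ln²(OS)) = 0.187.
t_p = π/ω_d ⇒ ω_d = 1730 rad/s; then ω_n = ω_d/√(1−ζ²) = 1760 rad/s.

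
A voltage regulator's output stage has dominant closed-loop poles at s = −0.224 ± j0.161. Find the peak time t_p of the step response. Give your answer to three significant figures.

t_p = π/ω_d with ω_d = 0.161 (the imaginary part), so t_p = 19.5 s.

t_p ≈ 19.5 s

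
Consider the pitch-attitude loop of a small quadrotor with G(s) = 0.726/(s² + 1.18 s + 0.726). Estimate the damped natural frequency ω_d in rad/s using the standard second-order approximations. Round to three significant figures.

ω_d ≈ 0.615 rad/s

Comparing the denominator to s² + 2ζω_n s + ω_n²: ω_n = √0.726 = 0.852 rad/s, and 2ζω_n = 1.18 so ζ = 1.18/(2·0.852) = 0.692.
The damped frequency ω_d = ω_n√(1−ζ²) = 0.615 rad/s.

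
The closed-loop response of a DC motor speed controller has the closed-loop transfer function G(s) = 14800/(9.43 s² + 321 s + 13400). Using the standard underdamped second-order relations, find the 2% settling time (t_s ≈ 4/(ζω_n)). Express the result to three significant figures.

t_s ≈ 0.235 s

Dividing through by 9.43: denominator becomes s² + 34.04 s + 1421.
So ω_n = √1421 = 37.7 rad/s and ζ = 34.04/(2·37.7) = 0.452.
t_s ≈ 4/(ζω_n) = 0.235 s.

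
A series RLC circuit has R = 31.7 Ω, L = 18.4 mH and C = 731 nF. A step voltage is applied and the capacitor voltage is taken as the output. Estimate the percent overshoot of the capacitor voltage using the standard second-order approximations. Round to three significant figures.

For a series RLC circuit (capacitor voltage as output), ω_n = 1/√(LC) = 1/√(18.4 mH · 731 nF) = 8620 rad/s.
ζ = (R/2)·√(C/L) = (31.7/2)·√(731 nF/18.4 mH) = 0.0999.
%OS = 100·exp(−πζ/√(1−ζ²)) = 72.9%.

%OS ≈ 72.9%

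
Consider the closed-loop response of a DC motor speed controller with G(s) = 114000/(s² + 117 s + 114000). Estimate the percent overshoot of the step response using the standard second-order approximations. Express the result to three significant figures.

ω_n = √114000 = 338 rad/s; ζ = 117/(2·338) = 0.173.
%OS = 100·exp(−πζ/√(1−ζ²)) = 57.5%.

%OS ≈ 57.5%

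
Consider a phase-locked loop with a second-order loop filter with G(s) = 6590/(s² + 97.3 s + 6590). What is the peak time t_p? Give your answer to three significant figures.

t_p ≈ 0.0483 s

ω_n = √6590 = 81.2 rad/s; ζ = 97.3/(2·81.2) = 0.599.
ω_d = ω_n√(1−ζ²) = 65.0 rad/s. Then t_p = π/ω_d = 0.0483 s.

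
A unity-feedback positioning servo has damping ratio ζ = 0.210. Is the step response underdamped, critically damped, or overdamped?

underdamped

Since ζ = 0.210 < 1, the system is underdamped.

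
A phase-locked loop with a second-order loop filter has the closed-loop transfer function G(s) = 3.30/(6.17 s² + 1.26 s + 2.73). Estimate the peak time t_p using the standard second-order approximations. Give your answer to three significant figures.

t_p ≈ 4.78 s

Dividing through by 6.17: denominator becomes s² + 0.2042 s + 0.4425.
So ω_n = √0.4425 = 0.665 rad/s and ζ = 0.2042/(2·0.665) = 0.154.
The damped frequency ω_d = ω_n√(1−ζ²) = 0.657 rad/s. t_p = π/ω_d = 4.78 s.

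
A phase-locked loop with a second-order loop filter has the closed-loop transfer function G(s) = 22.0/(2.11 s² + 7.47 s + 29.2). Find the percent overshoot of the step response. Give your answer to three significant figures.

%OS ≈ 18.3%

Dividing through by 2.11: denominator becomes s² + 3.540 s + 13.84.
So ω_n = √13.84 = 3.72 rad/s and ζ = 3.540/(2·3.72) = 0.476.
%OS = 100·exp(−πζ/√(1−ζ²)) = 18.3%.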